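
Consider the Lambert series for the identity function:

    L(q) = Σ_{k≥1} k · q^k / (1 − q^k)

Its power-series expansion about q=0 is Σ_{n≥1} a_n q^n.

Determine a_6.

a_6 = 12

[q^6] f(1)=1,f(2)=2,f(3)=3,f(6)=6 ⇒ 12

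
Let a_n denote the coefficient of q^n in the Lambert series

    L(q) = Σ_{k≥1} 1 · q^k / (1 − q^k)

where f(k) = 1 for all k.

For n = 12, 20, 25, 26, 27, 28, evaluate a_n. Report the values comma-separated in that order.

n=12: 12·1 6·2 4·3 3·4 2·6 1·12  f→[1+1+1+1+1+1]=6
d|20:{1,2,4,5,10,20}  Σf=1+1+1+1+1+1=6
n=25: 1·25 5·5 25·1  f→[1+1+1]=3
[q^26] f(1)=1,f(2)=1,f(13)=1,f(26)=1 ⇒ 4
[q^27] f(27)=1,f(9)=1,f(3)=1,f(1)=1 ⇒ 4
n=28: 1·28 2·14 4·7 7·4 14·2 28·1  f→[1+1+1+1+1+1]=6

6, 6, 3, 4, 4, 6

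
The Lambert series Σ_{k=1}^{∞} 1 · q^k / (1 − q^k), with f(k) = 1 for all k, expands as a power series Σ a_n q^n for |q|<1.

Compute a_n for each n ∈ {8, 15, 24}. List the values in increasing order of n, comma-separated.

4, 4, 8

[q^8] f(1)=1,f(2)=1,f(4)=1,f(8)=1 ⇒ 4
n=15: 1·15 3·5 5·3 15·1  f→[1+1+1+1]=4
q^24  k|24↦f(k): 24:1 12:1 8:1 6:1 4:1 3:1 2:1 1:1  a_24=8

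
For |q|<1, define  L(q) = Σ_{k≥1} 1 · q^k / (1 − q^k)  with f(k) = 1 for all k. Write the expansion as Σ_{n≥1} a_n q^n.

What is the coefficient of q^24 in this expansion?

a_24 = 8

d|24:{1,2,3,4,6,8,12,24}  Σf=1+1+1+1+1+1+1+1=8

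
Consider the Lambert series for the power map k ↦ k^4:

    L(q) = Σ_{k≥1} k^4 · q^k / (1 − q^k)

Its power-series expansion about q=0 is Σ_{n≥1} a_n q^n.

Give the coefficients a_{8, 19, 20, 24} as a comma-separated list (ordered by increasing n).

4369, 130322, 170898, 358258

d|8:{1,2,4,8}  Σf=1+16+256+4096=4369
d|19:{19,1}  Σf=130321+1=130322
d|20:{1,2,4,5,10,20}  Σf=1+16+256+625+10000+160000=170898
[q^24] f(1)=1,f(2)=16,f(3)=81,f(4)=256,f(6)=1296,f(8)=4096,f(12)=20736,f(24)=331776 ⇒ 358258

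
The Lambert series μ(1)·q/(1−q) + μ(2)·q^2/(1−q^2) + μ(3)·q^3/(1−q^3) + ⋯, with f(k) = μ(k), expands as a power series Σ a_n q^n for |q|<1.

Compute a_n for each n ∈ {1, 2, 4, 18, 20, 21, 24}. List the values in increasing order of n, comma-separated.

n=1: 1·1  μ→[1]=1
[q^2] μ(2)=-1,μ(1)=1 ⇒ 0
d|4:{4,2,1}  Σμ=0+(-1)+1=0
d|18:{18,9,6,3,2,1}  Σμ=0+0+1+(-1)+(-1)+1=0
[q^20] μ(1)=1,μ(2)=-1,μ(4)=0,μ(5)=-1,μ(10)=1,μ(20)=0 ⇒ 0
q^21  k|21↦μ(k): 1:1 3:-1 7:-1 21:1  a_21=0
n=24: 24·1 12·2 8·3 6·4 4·6 3·8 2·12 1·24  μ→[0+0+0+1+0+(-1)+(-1)+1]=0

1, 0, 0, 0, 0, 0, 0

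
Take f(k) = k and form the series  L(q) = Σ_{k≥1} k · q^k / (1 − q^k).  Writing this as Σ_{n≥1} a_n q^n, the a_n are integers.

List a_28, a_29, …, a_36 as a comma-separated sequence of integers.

[q^28] f(1)=1,f(2)=2,f(4)=4,f(7)=7,f(14)=14,f(28)=28 ⇒ 56
q^29  k|29↦f(k): 29:29 1:1  a_29=30
[q^30] f(1)=1,f(2)=2,f(3)=3,f(5)=5,f(6)=6,f(10)=10,f(15)=15,f(30)=30 ⇒ 72
q^31  k|31↦f(k): 31:31 1:1  a_31=32
d|32:{1,2,4,8,16,32}  Σf=1+2+4+8+16+32=63
[q^33] f(1)=1,f(3)=3,f(11)=11,f(33)=33 ⇒ 48
d|34:{34,17,2,1}  Σf=34+17+2+1=54
n=35: 35·1 7·5 5·7 1·35  f→[35+7+5+1]=48
n=36: 36·1 18·2 12·3 9·4 6·6 4·9 3·12 2·18 1·36  f→[36+18+12+9+6+4+3+2+1]=91

56, 30, 72, 32, 63, 48, 54, 48, 91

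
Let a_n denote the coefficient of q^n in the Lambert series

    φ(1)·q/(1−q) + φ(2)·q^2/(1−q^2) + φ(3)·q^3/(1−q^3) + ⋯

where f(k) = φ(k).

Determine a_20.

q^20  k|20↦φ(k): 1:1 2:1 4:2 5:4 10:4 20:8  a_20=20

a_20 = 20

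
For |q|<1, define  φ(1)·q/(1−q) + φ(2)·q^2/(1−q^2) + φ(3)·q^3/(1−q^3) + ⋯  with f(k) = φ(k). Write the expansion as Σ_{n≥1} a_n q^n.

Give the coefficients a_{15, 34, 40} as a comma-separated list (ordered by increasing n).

n=15: 15·1 5·3 3·5 1·15  φ→[8+4+2+1]=15
q^34  k|34↦φ(k): 1:1 2:1 17:16 34:16  a_34=34
n=40: 1·40 2·20 4·10 5·8 8·5 10·4 20·2 40·1  φ→[1+1+2+4+4+4+8+16]=40

15, 34, 40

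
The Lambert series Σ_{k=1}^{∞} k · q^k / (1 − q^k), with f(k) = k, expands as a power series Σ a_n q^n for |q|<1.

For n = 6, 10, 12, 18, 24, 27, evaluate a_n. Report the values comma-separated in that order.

[q^6] f(1)=1,f(2)=2,f(3)=3,f(6)=6 ⇒ 12
q^10  k|10↦f(k): 10:10 5:5 2:2 1:1  a_10=18
n=12: 12·1 6·2 4·3 3·4 2·6 1·12  f→[12+6+4+3+2+1]=28
[q^18] f(18)=18,f(9)=9,f(6)=6,f(3)=3,f(2)=2,f(1)=1 ⇒ 39
q^24  k|24↦f(k): 24:24 12:12 8:8 6:6 4:4 3:3 2:2 1:1  a_24=60
n=27: 1·27 3·9 9·3 27·1  f→[1+3+9+27]=40

12, 18, 28, 39, 60, 40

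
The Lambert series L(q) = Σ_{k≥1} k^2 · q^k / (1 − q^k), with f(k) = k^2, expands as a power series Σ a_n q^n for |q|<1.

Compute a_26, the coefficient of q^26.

a_26 = 850

d|26:{1,2,13,26}  Σf=1+4+169+676=850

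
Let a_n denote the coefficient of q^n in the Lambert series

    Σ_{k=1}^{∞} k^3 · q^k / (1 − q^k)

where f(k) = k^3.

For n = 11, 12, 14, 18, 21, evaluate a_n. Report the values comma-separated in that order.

d|11:{11,1}  Σf=1331+1=1332
n=12: 12·1 6·2 4·3 3·4 2·6 1·12  f→[1728+216+64+27+8+1]=2044
n=14: 14·1 7·2 2·7 1·14  f→[2744+343+8+1]=3096
d|18:{18,9,6,3,2,1}  Σf=5832+729+216+27+8+1=6813
q^21  k|21↦f(k): 21:9261 7:343 3:27 1:1  a_21=9632

1332, 2044, 3096, 6813, 9632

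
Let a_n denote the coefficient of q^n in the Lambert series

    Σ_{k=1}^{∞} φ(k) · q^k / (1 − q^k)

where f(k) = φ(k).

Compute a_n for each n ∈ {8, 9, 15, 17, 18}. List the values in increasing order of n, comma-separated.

[q^8] φ(1)=1,φ(2)=1,φ(4)=2,φ(8)=4 ⇒ 8
q^9  k|9↦φ(k): 9:6 3:2 1:1  a_9=9
q^15  k|15↦φ(k): 1:1 3:2 5:4 15:8  a_15=15
[q^17] φ(1)=1,φ(17)=16 ⇒ 17
d|18:{18,9,6,3,2,1}  Σφ=6+6+2+2+1+1=18

8, 9, 15, 17, 18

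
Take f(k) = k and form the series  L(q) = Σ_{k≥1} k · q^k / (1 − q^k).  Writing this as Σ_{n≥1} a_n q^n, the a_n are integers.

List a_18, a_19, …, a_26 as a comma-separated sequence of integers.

39, 20, 42, 32, 36, 24, 60, 31, 42

n=18: 18·1 9·2 6·3 3·6 2·9 1·18  f→[18+9+6+3+2+1]=39
[q^19] f(19)=19,f(1)=1 ⇒ 20
[q^20] f(20)=20,f(10)=10,f(5)=5,f(4)=4,f(2)=2,f(1)=1 ⇒ 42
[q^21] f(1)=1,f(3)=3,f(7)=7,f(21)=21 ⇒ 32
[q^22] f(1)=1,f(2)=2,f(11)=11,f(22)=22 ⇒ 36
d|23:{1,23}  Σf=1+23=24
[q^24] f(24)=24,f(12)=12,f(8)=8,f(6)=6,f(4)=4,f(3)=3,f(2)=2,f(1)=1 ⇒ 60
[q^25] f(25)=25,f(5)=5,f(1)=1 ⇒ 31
n=26: 1·26 2·13 13·2 26·1  f→[1+2+13+26]=42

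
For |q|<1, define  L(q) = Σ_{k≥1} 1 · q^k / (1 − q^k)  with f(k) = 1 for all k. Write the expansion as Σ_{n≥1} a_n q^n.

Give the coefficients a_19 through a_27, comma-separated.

2, 6, 4, 4, 2, 8, 3, 4, 4

n=19: 19·1 1·19  f→[1+1]=2
[q^20] f(20)=1,f(10)=1,f(5)=1,f(4)=1,f(2)=1,f(1)=1 ⇒ 6
d|21:{21,7,3,1}  Σf=1+1+1+1=4
n=22: 22·1 11·2 2·11 1·22  f→[1+1+1+1]=4
d|23:{1,23}  Σf=1+1=2
q^24  k|24↦f(k): 24:1 12:1 8:1 6:1 4:1 3:1 2:1 1:1  a_24=8
d|25:{1,5,25}  Σf=1+1+1=3
q^26  k|26↦f(k): 26:1 13:1 2:1 1:1  a_26=4
d|27:{27,9,3,1}  Σf=1+1+1+1=4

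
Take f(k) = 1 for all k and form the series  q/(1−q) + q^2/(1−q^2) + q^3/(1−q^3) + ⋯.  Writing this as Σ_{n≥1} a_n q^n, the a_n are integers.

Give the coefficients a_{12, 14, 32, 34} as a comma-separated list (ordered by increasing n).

6, 4, 6, 4

[q^12] f(12)=1,f(6)=1,f(4)=1,f(3)=1,f(2)=1,f(1)=1 ⇒ 6
q^14  k|14↦f(k): 14:1 7:1 2:1 1:1  a_14=4
q^32  k|32↦f(k): 32:1 16:1 8:1 4:1 2:1 1:1  a_32=6
[q^34] f(34)=1,f(17)=1,f(2)=1,f(1)=1 ⇒ 4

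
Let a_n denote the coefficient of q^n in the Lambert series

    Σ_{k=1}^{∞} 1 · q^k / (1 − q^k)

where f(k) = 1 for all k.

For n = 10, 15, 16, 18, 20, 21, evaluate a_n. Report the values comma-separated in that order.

q^10  k|10↦f(k): 10:1 5:1 2:1 1:1  a_10=4
[q^15] f(15)=1,f(5)=1,f(3)=1,f(1)=1 ⇒ 4
[q^16] f(1)=1,f(2)=1,f(4)=1,f(8)=1,f(16)=1 ⇒ 5
n=18: 1·18 2·9 3·6 6·3 9·2 18·1  f→[1+1+1+1+1+1]=6
q^20  k|20↦f(k): 1:1 2:1 4:1 5:1 10:1 20:1  a_20=6
[q^21] f(21)=1,f(7)=1,f(3)=1,f(1)=1 ⇒ 4

4, 4, 5, 6, 6, 4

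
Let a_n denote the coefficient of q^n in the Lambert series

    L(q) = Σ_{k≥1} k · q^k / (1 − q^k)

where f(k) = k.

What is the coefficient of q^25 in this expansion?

a_25 = 31

[q^25] f(1)=1,f(5)=5,f(25)=25 ⇒ 31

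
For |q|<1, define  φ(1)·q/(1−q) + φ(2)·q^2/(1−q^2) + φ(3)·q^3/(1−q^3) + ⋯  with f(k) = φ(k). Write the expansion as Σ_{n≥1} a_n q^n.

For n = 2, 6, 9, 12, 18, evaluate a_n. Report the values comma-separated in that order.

d|2:{2,1}  Σφ=1+1=2
q^6  k|6↦φ(k): 1:1 2:1 3:2 6:2  a_6=6
q^9  k|9↦φ(k): 9:6 3:2 1:1  a_9=9
q^12  k|12↦φ(k): 12:4 6:2 4:2 3:2 2:1 1:1  a_12=12
q^18  k|18↦φ(k): 18:6 9:6 6:2 3:2 2:1 1:1  a_18=18

2, 6, 9, 12, 18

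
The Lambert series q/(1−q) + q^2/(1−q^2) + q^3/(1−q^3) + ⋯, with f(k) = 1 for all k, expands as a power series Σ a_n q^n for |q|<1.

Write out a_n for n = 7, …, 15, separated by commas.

q^7  k|7↦f(k): 1:1 7:1  a_7=2
[q^8] f(8)=1,f(4)=1,f(2)=1,f(1)=1 ⇒ 4
d|9:{9,3,1}  Σf=1+1+1=3
[q^10] f(1)=1,f(2)=1,f(5)=1,f(10)=1 ⇒ 4
d|11:{11,1}  Σf=1+1=2
n=12: 1·12 2·6 3·4 4·3 6·2 12·1  f→[1+1+1+1+1+1]=6
n=13: 13·1 1·13  f→[1+1]=2
n=14: 14·1 7·2 2·7 1·14  f→[1+1+1+1]=4
d|15:{15,5,3,1}  Σf=1+1+1+1=4

2, 4, 3, 4, 2, 6, 2, 4, 4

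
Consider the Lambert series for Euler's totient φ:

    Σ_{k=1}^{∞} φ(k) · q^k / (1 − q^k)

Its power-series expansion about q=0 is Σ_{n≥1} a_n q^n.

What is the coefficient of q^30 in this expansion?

n=30: 1·30 2·15 3·10 5·6 6·5 10·3 15·2 30·1  φ→[1+1+2+4+2+4+8+8]=30

a_30 = 30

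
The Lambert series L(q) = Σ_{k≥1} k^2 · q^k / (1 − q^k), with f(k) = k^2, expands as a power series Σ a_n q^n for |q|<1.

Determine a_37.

q^37  k|37↦f(k): 37:1369 1:1  a_37=1370

a_37 = 1370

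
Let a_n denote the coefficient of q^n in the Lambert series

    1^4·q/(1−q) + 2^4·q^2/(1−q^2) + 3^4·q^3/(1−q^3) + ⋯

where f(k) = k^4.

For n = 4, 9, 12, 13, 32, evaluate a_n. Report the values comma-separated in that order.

273, 6643, 22386, 28562, 1118481

n=4: 1·4 2·2 4·1  f→[1+16+256]=273
[q^9] f(1)=1,f(3)=81,f(9)=6561 ⇒ 6643
[q^12] f(1)=1,f(2)=16,f(3)=81,f(4)=256,f(6)=1296,f(12)=20736 ⇒ 22386
n=13: 13·1 1·13  f→[28561+1]=28562
d|32:{1,2,4,8,16,32}  Σf=1+16+256+4096+65536+1048576=1118481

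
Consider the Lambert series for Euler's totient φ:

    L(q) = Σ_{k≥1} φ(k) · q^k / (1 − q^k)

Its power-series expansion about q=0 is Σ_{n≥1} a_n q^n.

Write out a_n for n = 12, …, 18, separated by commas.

q^12  k|12↦φ(k): 12:4 6:2 4:2 3:2 2:1 1:1  a_12=12
n=13: 13·1 1·13  φ→[12+1]=13
n=14: 1·14 2·7 7·2 14·1  φ→[1+1+6+6]=14
n=15: 15·1 5·3 3·5 1·15  φ→[8+4+2+1]=15
n=16: 16·1 8·2 4·4 2·8 1·16  φ→[8+4+2+1+1]=16
d|17:{17,1}  Σφ=16+1=17
d|18:{18,9,6,3,2,1}  Σφ=6+6+2+2+1+1=18

12, 13, 14, 15, 16, 17, 18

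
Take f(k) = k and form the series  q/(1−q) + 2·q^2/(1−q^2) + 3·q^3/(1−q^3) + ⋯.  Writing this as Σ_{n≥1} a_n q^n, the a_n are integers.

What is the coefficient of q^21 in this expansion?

d|21:{21,7,3,1}  Σf=21+7+3+1=32

a_21 = 32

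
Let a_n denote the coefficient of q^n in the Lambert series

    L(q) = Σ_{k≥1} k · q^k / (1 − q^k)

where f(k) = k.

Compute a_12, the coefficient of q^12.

a_12 = 28

[q^12] f(1)=1,f(2)=2,f(3)=3,f(4)=4,f(6)=6,f(12)=12 ⇒ 28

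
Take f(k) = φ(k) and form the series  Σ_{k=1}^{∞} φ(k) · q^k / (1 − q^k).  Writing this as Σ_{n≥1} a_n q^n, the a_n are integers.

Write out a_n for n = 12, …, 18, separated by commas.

[q^12] φ(12)=4,φ(6)=2,φ(4)=2,φ(3)=2,φ(2)=1,φ(1)=1 ⇒ 12
n=13: 1·13 13·1  φ→[1+12]=13
[q^14] φ(1)=1,φ(2)=1,φ(7)=6,φ(14)=6 ⇒ 14
n=15: 1·15 3·5 5·3 15·1  φ→[1+2+4+8]=15
[q^16] φ(1)=1,φ(2)=1,φ(4)=2,φ(8)=4,φ(16)=8 ⇒ 16
n=17: 1·17 17·1  φ→[1+16]=17
q^18  k|18↦φ(k): 1:1 2:1 3:2 6:2 9:6 18:6  a_18=18

12, 13, 14, 15, 16, 17, 18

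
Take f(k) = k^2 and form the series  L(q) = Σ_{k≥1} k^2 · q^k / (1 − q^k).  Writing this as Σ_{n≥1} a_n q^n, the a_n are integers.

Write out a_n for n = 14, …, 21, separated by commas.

250, 260, 341, 290, 455, 362, 546, 500

n=14: 1·14 2·7 7·2 14·1  f→[1+4+49+196]=250
d|15:{15,5,3,1}  Σf=225+25+9+1=260
[q^16] f(1)=1,f(2)=4,f(4)=16,f(8)=64,f(16)=256 ⇒ 341
q^17  k|17↦f(k): 1:1 17:289  a_17=290
[q^18] f(1)=1,f(2)=4,f(3)=9,f(6)=36,f(9)=81,f(18)=324 ⇒ 455
n=19: 19·1 1·19  f→[361+1]=362
q^20  k|20↦f(k): 20:400 10:100 5:25 4:16 2:4 1:1  a_20=546
n=21: 1·21 3·7 7·3 21·1  f→[1+9+49+441]=500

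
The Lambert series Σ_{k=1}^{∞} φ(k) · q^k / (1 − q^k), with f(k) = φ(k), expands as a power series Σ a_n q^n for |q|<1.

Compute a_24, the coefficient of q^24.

q^24  k|24↦φ(k): 1:1 2:1 3:2 4:2 6:2 8:4 12:4 24:8  a_24=24

a_24 = 24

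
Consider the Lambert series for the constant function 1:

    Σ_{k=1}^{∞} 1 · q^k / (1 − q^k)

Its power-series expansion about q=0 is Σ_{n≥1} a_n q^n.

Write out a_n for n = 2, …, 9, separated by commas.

2, 2, 3, 2, 4, 2, 4, 3

n=2: 2·1 1·2  f→[1+1]=2
[q^3] f(3)=1,f(1)=1 ⇒ 2
q^4  k|4↦f(k): 1:1 2:1 4:1  a_4=3
n=5: 1·5 5·1  f→[1+1]=2
d|6:{1,2,3,6}  Σf=1+1+1+1=4
n=7: 7·1 1·7  f→[1+1]=2
d|8:{8,4,2,1}  Σf=1+1+1+1=4
d|9:{9,3,1}  Σf=1+1+1=3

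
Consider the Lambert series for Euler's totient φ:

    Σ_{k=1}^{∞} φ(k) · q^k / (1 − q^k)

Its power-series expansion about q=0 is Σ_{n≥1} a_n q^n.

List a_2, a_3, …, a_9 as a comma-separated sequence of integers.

n=2: 1·2 2·1  φ→[1+1]=2
[q^3] φ(3)=2,φ(1)=1 ⇒ 3
q^4  k|4↦φ(k): 4:2 2:1 1:1  a_4=4
[q^5] φ(5)=4,φ(1)=1 ⇒ 5
n=6: 6·1 3·2 2·3 1·6  φ→[2+2+1+1]=6
n=7: 1·7 7·1  φ→[1+6]=7
q^8  k|8↦φ(k): 1:1 2:1 4:2 8:4  a_8=8
d|9:{9,3,1}  Σφ=6+2+1=9

2, 3, 4, 5, 6, 7, 8, 9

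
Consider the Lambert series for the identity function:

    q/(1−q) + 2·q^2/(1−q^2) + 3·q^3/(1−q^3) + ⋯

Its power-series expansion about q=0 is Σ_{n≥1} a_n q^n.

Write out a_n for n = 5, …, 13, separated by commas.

n=5: 5·1 1·5  f→[5+1]=6
[q^6] f(1)=1,f(2)=2,f(3)=3,f(6)=6 ⇒ 12
d|7:{1,7}  Σf=1+7=8
n=8: 8·1 4·2 2·4 1·8  f→[8+4+2+1]=15
d|9:{1,3,9}  Σf=1+3+9=13
n=10: 1·10 2·5 5·2 10·1  f→[1+2+5+10]=18
d|11:{1,11}  Σf=1+11=12
q^12  k|12↦f(k): 1:1 2:2 3:3 4:4 6:6 12:12  a_12=28
n=13: 13·1 1·13  f→[13+1]=14

6, 12, 8, 15, 13, 18, 12, 28, 14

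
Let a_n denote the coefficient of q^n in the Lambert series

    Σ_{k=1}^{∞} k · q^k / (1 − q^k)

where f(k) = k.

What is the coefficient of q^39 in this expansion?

[q^39] f(1)=1,f(3)=3,f(13)=13,f(39)=39 ⇒ 56

a_39 = 56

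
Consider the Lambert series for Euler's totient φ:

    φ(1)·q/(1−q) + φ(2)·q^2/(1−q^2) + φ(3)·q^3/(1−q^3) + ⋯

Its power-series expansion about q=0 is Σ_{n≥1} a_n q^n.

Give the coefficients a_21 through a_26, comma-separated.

[q^21] φ(1)=1,φ(3)=2,φ(7)=6,φ(21)=12 ⇒ 21
n=22: 1·22 2·11 11·2 22·1  φ→[1+1+10+10]=22
n=23: 1·23 23·1  φ→[1+22]=23
[q^24] φ(24)=8,φ(12)=4,φ(8)=4,φ(6)=2,φ(4)=2,φ(3)=2,φ(2)=1,φ(1)=1 ⇒ 24
n=25: 25·1 5·5 1·25  φ→[20+4+1]=25
[q^26] φ(1)=1,φ(2)=1,φ(13)=12,φ(26)=12 ⇒ 26

21, 22, 23, 24, 25, 26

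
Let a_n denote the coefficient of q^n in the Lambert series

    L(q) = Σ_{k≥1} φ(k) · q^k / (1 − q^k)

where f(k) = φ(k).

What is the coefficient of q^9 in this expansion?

q^9  k|9↦φ(k): 1:1 3:2 9:6  a_9=9

a_9 = 9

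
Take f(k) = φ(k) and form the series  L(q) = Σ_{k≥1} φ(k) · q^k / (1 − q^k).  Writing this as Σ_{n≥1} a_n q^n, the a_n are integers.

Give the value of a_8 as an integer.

q^8  k|8↦φ(k): 1:1 2:1 4:2 8:4  a_8=8

a_8 = 8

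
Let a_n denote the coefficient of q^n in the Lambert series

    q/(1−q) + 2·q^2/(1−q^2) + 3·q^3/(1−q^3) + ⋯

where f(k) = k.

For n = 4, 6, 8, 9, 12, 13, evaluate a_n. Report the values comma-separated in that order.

7, 12, 15, 13, 28, 14

n=4: 1·4 2·2 4·1  f→[1+2+4]=7
q^6  k|6↦f(k): 1:1 2:2 3:3 6:6  a_6=12
n=8: 1·8 2·4 4·2 8·1  f→[1+2+4+8]=15
n=9: 1·9 3·3 9·1  f→[1+3+9]=13
[q^12] f(1)=1,f(2)=2,f(3)=3,f(4)=4,f(6)=6,f(12)=12 ⇒ 28
q^13  k|13↦f(k): 13:13 1:1  a_13=14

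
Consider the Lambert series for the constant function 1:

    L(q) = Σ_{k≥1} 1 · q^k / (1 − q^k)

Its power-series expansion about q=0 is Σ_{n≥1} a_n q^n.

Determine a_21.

n=21: 21·1 7·3 3·7 1·21  f→[1+1+1+1]=4

a_21 = 4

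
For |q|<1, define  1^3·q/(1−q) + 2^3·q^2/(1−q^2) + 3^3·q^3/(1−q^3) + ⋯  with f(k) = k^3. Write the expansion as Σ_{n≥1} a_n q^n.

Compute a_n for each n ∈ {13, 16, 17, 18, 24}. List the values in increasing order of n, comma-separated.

q^13  k|13↦f(k): 1:1 13:2197  a_13=2198
q^16  k|16↦f(k): 16:4096 8:512 4:64 2:8 1:1  a_16=4681
q^17  k|17↦f(k): 1:1 17:4913  a_17=4914
d|18:{18,9,6,3,2,1}  Σf=5832+729+216+27+8+1=6813
d|24:{24,12,8,6,4,3,2,1}  Σf=13824+1728+512+216+64+27+8+1=16380

2198, 4681, 4914, 6813, 16380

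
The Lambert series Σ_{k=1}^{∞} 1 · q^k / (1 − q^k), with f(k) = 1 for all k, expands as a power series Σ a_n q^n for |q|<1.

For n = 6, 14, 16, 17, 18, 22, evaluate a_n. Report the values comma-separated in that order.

[q^6] f(1)=1,f(2)=1,f(3)=1,f(6)=1 ⇒ 4
n=14: 1·14 2·7 7·2 14·1  f→[1+1+1+1]=4
n=16: 16·1 8·2 4·4 2·8 1·16  f→[1+1+1+1+1]=5
[q^17] f(1)=1,f(17)=1 ⇒ 2
[q^18] f(18)=1,f(9)=1,f(6)=1,f(3)=1,f(2)=1,f(1)=1 ⇒ 6
n=22: 22·1 11·2 2·11 1·22  f→[1+1+1+1]=4

4, 4, 5, 2, 6, 4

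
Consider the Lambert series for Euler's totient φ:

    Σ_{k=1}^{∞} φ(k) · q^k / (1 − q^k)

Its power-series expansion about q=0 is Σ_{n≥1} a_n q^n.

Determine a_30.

n=30: 1·30 2·15 3·10 5·6 6·5 10·3 15·2 30·1  φ→[1+1+2+4+2+4+8+8]=30

a_30 = 30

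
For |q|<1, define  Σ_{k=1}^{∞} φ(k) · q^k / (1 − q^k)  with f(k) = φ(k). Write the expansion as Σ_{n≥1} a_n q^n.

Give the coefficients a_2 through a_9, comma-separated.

d|2:{2,1}  Σφ=1+1=2
q^3  k|3↦φ(k): 1:1 3:2  a_3=3
[q^4] φ(4)=2,φ(2)=1,φ(1)=1 ⇒ 4
d|5:{1,5}  Σφ=1+4=5
[q^6] φ(1)=1,φ(2)=1,φ(3)=2,φ(6)=2 ⇒ 6
d|7:{7,1}  Σφ=6+1=7
q^8  k|8↦φ(k): 1:1 2:1 4:2 8:4  a_8=8
n=9: 1·9 3·3 9·1  φ→[1+2+6]=9

2, 3, 4, 5, 6, 7, 8, 9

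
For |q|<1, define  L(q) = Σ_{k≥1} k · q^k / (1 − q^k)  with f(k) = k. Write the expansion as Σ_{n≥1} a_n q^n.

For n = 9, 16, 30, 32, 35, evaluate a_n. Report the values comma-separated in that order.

n=9: 1·9 3·3 9·1  f→[1+3+9]=13
q^16  k|16↦f(k): 16:16 8:8 4:4 2:2 1:1  a_16=31
[q^30] f(1)=1,f(2)=2,f(3)=3,f(5)=5,f(6)=6,f(10)=10,f(15)=15,f(30)=30 ⇒ 72
q^32  k|32↦f(k): 32:32 16:16 8:8 4:4 2:2 1:1  a_32=63
d|35:{1,5,7,35}  Σf=1+5+7+35=48

13, 31, 72, 63, 48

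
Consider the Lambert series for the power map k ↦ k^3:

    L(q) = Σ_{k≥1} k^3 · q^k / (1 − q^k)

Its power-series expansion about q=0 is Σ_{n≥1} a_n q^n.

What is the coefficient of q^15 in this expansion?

n=15: 15·1 5·3 3·5 1·15  f→[3375+125+27+1]=3528

a_15 = 3528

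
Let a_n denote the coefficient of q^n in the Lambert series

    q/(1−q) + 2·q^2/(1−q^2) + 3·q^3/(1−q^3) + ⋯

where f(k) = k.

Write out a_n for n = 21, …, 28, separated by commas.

32, 36, 24, 60, 31, 42, 40, 56

n=21: 21·1 7·3 3·7 1·21  f→[21+7+3+1]=32
n=22: 1·22 2·11 11·2 22·1  f→[1+2+11+22]=36
[q^23] f(1)=1,f(23)=23 ⇒ 24
[q^24] f(24)=24,f(12)=12,f(8)=8,f(6)=6,f(4)=4,f(3)=3,f(2)=2,f(1)=1 ⇒ 60
d|25:{1,5,25}  Σf=1+5+25=31
q^26  k|26↦f(k): 1:1 2:2 13:13 26:26  a_26=42
n=27: 27·1 9·3 3·9 1·27  f→[27+9+3+1]=40
q^28  k|28↦f(k): 1:1 2:2 4:4 7:7 14:14 28:28  a_28=56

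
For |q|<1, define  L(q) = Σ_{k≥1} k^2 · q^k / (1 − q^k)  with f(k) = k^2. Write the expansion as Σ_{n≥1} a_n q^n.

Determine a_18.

a_18 = 455

d|18:{1,2,3,6,9,18}  Σf=1+4+9+36+81+324=455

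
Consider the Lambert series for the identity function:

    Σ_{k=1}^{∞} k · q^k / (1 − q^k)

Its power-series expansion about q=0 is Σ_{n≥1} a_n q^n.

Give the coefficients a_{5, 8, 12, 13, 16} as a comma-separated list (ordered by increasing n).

q^5  k|5↦f(k): 5:5 1:1  a_5=6
[q^8] f(1)=1,f(2)=2,f(4)=4,f(8)=8 ⇒ 15
n=12: 12·1 6·2 4·3 3·4 2·6 1·12  f→[12+6+4+3+2+1]=28
d|13:{1,13}  Σf=1+13=14
n=16: 16·1 8·2 4·4 2·8 1·16  f→[16+8+4+2+1]=31

6, 15, 28, 14, 31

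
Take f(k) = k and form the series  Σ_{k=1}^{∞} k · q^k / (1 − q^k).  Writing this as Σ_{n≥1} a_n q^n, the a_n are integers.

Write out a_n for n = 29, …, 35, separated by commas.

[q^29] f(29)=29,f(1)=1 ⇒ 30
q^30  k|30↦f(k): 1:1 2:2 3:3 5:5 6:6 10:10 15:15 30:30  a_30=72
n=31: 31·1 1·31  f→[31+1]=32
d|32:{32,16,8,4,2,1}  Σf=32+16+8+4+2+1=63
n=33: 1·33 3·11 11·3 33·1  f→[1+3+11+33]=48
[q^34] f(1)=1,f(2)=2,f(17)=17,f(34)=34 ⇒ 54
q^35  k|35↦f(k): 1:1 5:5 7:7 35:35  a_35=48

30, 72, 32, 63, 48, 54, 48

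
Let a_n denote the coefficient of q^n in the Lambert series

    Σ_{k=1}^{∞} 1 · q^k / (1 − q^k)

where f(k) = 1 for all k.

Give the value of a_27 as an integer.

a_27 = 4

q^27  k|27↦f(k): 27:1 9:1 3:1 1:1  a_27=4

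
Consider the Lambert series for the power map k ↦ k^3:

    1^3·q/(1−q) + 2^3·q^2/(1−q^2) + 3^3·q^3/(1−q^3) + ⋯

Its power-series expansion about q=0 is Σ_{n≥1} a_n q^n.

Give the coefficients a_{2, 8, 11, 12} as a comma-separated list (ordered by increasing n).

[q^2] f(2)=8,f(1)=1 ⇒ 9
q^8  k|8↦f(k): 1:1 2:8 4:64 8:512  a_8=585
n=11: 1·11 11·1  f→[1+1331]=1332
[q^12] f(12)=1728,f(6)=216,f(4)=64,f(3)=27,f(2)=8,f(1)=1 ⇒ 2044

9, 585, 1332, 2044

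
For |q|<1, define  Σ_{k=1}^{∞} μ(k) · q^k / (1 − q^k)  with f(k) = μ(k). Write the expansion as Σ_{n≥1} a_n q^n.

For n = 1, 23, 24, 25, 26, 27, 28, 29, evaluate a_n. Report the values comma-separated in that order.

1, 0, 0, 0, 0, 0, 0, 0

[q^1] μ(1)=1 ⇒ 1
n=23: 23·1 1·23  μ→[(-1)+1]=0
q^24  k|24↦μ(k): 24:0 12:0 8:0 6:1 4:0 3:-1 2:-1 1:1  a_24=0
[q^25] μ(1)=1,μ(5)=-1,μ(25)=0 ⇒ 0
n=26: 26·1 13·2 2·13 1·26  μ→[1+(-1)+(-1)+1]=0
n=27: 1·27 3·9 9·3 27·1  μ→[1+(-1)+0+0]=0
[q^28] μ(1)=1,μ(2)=-1,μ(4)=0,μ(7)=-1,μ(14)=1,μ(28)=0 ⇒ 0
n=29: 29·1 1·29  μ→[(-1)+1]=0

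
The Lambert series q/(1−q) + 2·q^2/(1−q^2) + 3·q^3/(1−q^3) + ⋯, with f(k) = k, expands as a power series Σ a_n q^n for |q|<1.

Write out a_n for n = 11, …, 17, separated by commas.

12, 28, 14, 24, 24, 31, 18

d|11:{1,11}  Σf=1+11=12
d|12:{1,2,3,4,6,12}  Σf=1+2+3+4+6+12=28
d|13:{13,1}  Σf=13+1=14
d|14:{14,7,2,1}  Σf=14+7+2+1=24
d|15:{1,3,5,15}  Σf=1+3+5+15=24
q^16  k|16↦f(k): 1:1 2:2 4:4 8:8 16:16  a_16=31
d|17:{17,1}  Σf=17+1=18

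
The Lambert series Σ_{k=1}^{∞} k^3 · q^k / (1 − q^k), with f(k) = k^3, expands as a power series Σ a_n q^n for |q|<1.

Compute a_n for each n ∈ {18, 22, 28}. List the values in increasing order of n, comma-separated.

n=18: 1·18 2·9 3·6 6·3 9·2 18·1  f→[1+8+27+216+729+5832]=6813
n=22: 22·1 11·2 2·11 1·22  f→[10648+1331+8+1]=11988
d|28:{28,14,7,4,2,1}  Σf=21952+2744+343+64+8+1=25112

6813, 11988, 25112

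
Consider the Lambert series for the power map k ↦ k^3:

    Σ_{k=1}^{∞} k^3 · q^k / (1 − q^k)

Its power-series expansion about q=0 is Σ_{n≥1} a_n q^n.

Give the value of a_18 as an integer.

a_18 = 6813

d|18:{18,9,6,3,2,1}  Σf=5832+729+216+27+8+1=6813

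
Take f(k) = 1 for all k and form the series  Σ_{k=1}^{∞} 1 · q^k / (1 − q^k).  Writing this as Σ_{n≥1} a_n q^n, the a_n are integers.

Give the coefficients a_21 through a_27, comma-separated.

n=21: 21·1 7·3 3·7 1·21  f→[1+1+1+1]=4
n=22: 1·22 2·11 11·2 22·1  f→[1+1+1+1]=4
q^23  k|23↦f(k): 23:1 1:1  a_23=2
[q^24] f(1)=1,f(2)=1,f(3)=1,f(4)=1,f(6)=1,f(8)=1,f(12)=1,f(24)=1 ⇒ 8
n=25: 25·1 5·5 1·25  f→[1+1+1]=3
[q^26] f(26)=1,f(13)=1,f(2)=1,f(1)=1 ⇒ 4
n=27: 27·1 9·3 3·9 1·27  f→[1+1+1+1]=4

4, 4, 2, 8, 3, 4, 4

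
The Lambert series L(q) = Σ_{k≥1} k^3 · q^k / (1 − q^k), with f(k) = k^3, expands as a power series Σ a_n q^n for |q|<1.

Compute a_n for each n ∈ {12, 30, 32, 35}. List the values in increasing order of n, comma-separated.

2044, 31752, 37449, 43344

d|12:{12,6,4,3,2,1}  Σf=1728+216+64+27+8+1=2044
q^30  k|30↦f(k): 1:1 2:8 3:27 5:125 6:216 10:1000 15:3375 30:27000  a_30=31752
q^32  k|32↦f(k): 1:1 2:8 4:64 8:512 16:4096 32:32768  a_32=37449
d|35:{35,7,5,1}  Σf=42875+343+125+1=43344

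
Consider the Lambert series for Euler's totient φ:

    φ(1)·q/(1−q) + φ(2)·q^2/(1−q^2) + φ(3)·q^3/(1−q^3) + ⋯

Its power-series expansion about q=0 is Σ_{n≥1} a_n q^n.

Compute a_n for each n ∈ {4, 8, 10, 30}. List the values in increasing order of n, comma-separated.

[q^4] φ(1)=1,φ(2)=1,φ(4)=2 ⇒ 4
q^8  k|8↦φ(k): 8:4 4:2 2:1 1:1  a_8=8
q^10  k|10↦φ(k): 10:4 5:4 2:1 1:1  a_10=10
q^30  k|30↦φ(k): 1:1 2:1 3:2 5:4 6:2 10:4 15:8 30:8  a_30=30

4, 8, 10, 30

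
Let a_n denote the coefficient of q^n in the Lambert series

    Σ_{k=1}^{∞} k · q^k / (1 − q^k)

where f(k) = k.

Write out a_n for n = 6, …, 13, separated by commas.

n=6: 6·1 3·2 2·3 1·6  f→[6+3+2+1]=12
n=7: 7·1 1·7  f→[7+1]=8
d|8:{8,4,2,1}  Σf=8+4+2+1=15
d|9:{9,3,1}  Σf=9+3+1=13
[q^10] f(1)=1,f(2)=2,f(5)=5,f(10)=10 ⇒ 18
d|11:{1,11}  Σf=1+11=12
[q^12] f(12)=12,f(6)=6,f(4)=4,f(3)=3,f(2)=2,f(1)=1 ⇒ 28
[q^13] f(13)=13,f(1)=1 ⇒ 14

12, 8, 15, 13, 18, 12, 28, 14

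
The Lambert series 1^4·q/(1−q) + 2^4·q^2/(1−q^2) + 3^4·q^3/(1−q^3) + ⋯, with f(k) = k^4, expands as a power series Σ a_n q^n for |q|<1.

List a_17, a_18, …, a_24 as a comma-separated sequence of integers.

d|17:{17,1}  Σf=83521+1=83522
[q^18] f(18)=104976,f(9)=6561,f(6)=1296,f(3)=81,f(2)=16,f(1)=1 ⇒ 112931
n=19: 1·19 19·1  f→[1+130321]=130322
q^20  k|20↦f(k): 20:160000 10:10000 5:625 4:256 2:16 1:1  a_20=170898
q^21  k|21↦f(k): 1:1 3:81 7:2401 21:194481  a_21=196964
n=22: 22·1 11·2 2·11 1·22  f→[234256+14641+16+1]=248914
q^23  k|23↦f(k): 1:1 23:279841  a_23=279842
q^24  k|24↦f(k): 24:331776 12:20736 8:4096 6:1296 4:256 3:81 2:16 1:1  a_24=358258

83522, 112931, 130322, 170898, 196964, 248914, 279842, 358258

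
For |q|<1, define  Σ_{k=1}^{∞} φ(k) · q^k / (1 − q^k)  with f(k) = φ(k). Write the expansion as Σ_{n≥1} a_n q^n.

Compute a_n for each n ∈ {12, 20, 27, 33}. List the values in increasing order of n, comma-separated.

[q^12] φ(1)=1,φ(2)=1,φ(3)=2,φ(4)=2,φ(6)=2,φ(12)=4 ⇒ 12
q^20  k|20↦φ(k): 1:1 2:1 4:2 5:4 10:4 20:8  a_20=20
n=27: 1·27 3·9 9·3 27·1  φ→[1+2+6+18]=27
n=33: 1·33 3·11 11·3 33·1  φ→[1+2+10+20]=33

12, 20, 27, 33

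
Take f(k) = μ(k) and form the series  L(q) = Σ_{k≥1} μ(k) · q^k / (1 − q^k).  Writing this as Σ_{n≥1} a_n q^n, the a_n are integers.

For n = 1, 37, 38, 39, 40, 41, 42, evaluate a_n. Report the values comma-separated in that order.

1, 0, 0, 0, 0, 0, 0

d|1:{1}  Σμ=1=1
n=37: 1·37 37·1  μ→[1+(-1)]=0
[q^38] μ(38)=1,μ(19)=-1,μ(2)=-1,μ(1)=1 ⇒ 0
n=39: 1·39 3·13 13·3 39·1  μ→[1+(-1)+(-1)+1]=0
[q^40] μ(1)=1,μ(2)=-1,μ(4)=0,μ(5)=-1,μ(8)=0,μ(10)=1,μ(20)=0,μ(40)=0 ⇒ 0
n=41: 1·41 41·1  μ→[1+(-1)]=0
q^42  k|42↦μ(k): 42:-1 21:1 14:1 7:-1 6:1 3:-1 2:-1 1:1  a_42=0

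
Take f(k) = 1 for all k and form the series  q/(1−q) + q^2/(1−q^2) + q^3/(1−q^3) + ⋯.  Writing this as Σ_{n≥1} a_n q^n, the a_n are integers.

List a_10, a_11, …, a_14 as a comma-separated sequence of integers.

4, 2, 6, 2, 4

d|10:{10,5,2,1}  Σf=1+1+1+1=4
[q^11] f(11)=1,f(1)=1 ⇒ 2
d|12:{12,6,4,3,2,1}  Σf=1+1+1+1+1+1=6
d|13:{1,13}  Σf=1+1=2
d|14:{14,7,2,1}  Σf=1+1+1+1=4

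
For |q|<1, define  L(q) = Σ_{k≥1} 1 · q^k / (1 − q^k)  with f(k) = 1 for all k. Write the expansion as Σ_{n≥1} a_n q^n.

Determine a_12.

q^12  k|12↦f(k): 12:1 6:1 4:1 3:1 2:1 1:1  a_12=6

a_12 = 6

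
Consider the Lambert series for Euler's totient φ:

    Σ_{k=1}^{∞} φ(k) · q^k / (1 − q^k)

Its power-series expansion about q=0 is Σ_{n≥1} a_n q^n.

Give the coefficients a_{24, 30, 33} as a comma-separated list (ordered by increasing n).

[q^24] φ(1)=1,φ(2)=1,φ(3)=2,φ(4)=2,φ(6)=2,φ(8)=4,φ(12)=4,φ(24)=8 ⇒ 24
[q^30] φ(30)=8,φ(15)=8,φ(10)=4,φ(6)=2,φ(5)=4,φ(3)=2,φ(2)=1,φ(1)=1 ⇒ 30
n=33: 1·33 3·11 11·3 33·1  φ→[1+2+10+20]=33

24, 30, 33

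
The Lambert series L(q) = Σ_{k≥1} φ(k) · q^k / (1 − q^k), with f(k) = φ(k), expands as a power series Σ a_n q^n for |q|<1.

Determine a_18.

q^18  k|18↦φ(k): 1:1 2:1 3:2 6:2 9:6 18:6  a_18=18

a_18 = 18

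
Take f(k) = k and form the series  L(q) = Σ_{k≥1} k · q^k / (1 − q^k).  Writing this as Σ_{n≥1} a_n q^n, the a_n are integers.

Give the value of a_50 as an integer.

a_50 = 93

d|50:{1,2,5,10,25,50}  Σf=1+2+5+10+25+50=93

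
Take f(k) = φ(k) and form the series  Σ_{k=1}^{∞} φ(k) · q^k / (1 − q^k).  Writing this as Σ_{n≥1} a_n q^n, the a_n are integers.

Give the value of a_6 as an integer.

[q^6] φ(1)=1,φ(2)=1,φ(3)=2,φ(6)=2 ⇒ 6

a_6 = 6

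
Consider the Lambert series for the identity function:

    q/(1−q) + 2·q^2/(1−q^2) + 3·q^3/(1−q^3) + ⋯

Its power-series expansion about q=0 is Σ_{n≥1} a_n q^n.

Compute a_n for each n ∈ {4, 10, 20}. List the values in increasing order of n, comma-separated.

7, 18, 42

d|4:{1,2,4}  Σf=1+2+4=7
d|10:{1,2,5,10}  Σf=1+2+5+10=18
d|20:{20,10,5,4,2,1}  Σf=20+10+5+4+2+1=42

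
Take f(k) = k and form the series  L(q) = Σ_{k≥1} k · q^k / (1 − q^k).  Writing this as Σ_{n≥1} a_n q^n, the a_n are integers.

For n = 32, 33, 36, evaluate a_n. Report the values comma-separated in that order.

d|32:{1,2,4,8,16,32}  Σf=1+2+4+8+16+32=63
q^33  k|33↦f(k): 33:33 11:11 3:3 1:1  a_33=48
q^36  k|36↦f(k): 1:1 2:2 3:3 4:4 6:6 9:9 12:12 18:18 36:36  a_36=91

63, 48, 91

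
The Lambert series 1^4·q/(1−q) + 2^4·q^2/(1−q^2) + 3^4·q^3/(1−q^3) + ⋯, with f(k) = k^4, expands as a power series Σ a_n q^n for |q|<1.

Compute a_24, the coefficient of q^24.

[q^24] f(24)=331776,f(12)=20736,f(8)=4096,f(6)=1296,f(4)=256,f(3)=81,f(2)=16,f(1)=1 ⇒ 358258

a_24 = 358258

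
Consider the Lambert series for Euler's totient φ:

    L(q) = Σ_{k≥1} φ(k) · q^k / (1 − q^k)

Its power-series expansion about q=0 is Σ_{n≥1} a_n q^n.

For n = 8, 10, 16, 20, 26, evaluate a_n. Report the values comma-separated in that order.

[q^8] φ(8)=4,φ(4)=2,φ(2)=1,φ(1)=1 ⇒ 8
d|10:{10,5,2,1}  Σφ=4+4+1+1=10
n=16: 16·1 8·2 4·4 2·8 1·16  φ→[8+4+2+1+1]=16
q^20  k|20↦φ(k): 1:1 2:1 4:2 5:4 10:4 20:8  a_20=20
q^26  k|26↦φ(k): 1:1 2:1 13:12 26:12  a_26=26

8, 10, 16, 20, 26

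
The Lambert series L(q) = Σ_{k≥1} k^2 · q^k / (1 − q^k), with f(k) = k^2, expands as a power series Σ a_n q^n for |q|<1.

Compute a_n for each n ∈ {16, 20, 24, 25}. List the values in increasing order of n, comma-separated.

341, 546, 850, 651

n=16: 1·16 2·8 4·4 8·2 16·1  f→[1+4+16+64+256]=341
q^20  k|20↦f(k): 1:1 2:4 4:16 5:25 10:100 20:400  a_20=546
[q^24] f(24)=576,f(12)=144,f(8)=64,f(6)=36,f(4)=16,f(3)=9,f(2)=4,f(1)=1 ⇒ 850
[q^25] f(25)=625,f(5)=25,f(1)=1 ⇒ 651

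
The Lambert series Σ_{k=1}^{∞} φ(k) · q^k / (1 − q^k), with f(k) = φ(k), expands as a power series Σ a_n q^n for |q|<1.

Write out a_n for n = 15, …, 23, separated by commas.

d|15:{15,5,3,1}  Σφ=8+4+2+1=15
[q^16] φ(1)=1,φ(2)=1,φ(4)=2,φ(8)=4,φ(16)=8 ⇒ 16
d|17:{17,1}  Σφ=16+1=17
d|18:{18,9,6,3,2,1}  Σφ=6+6+2+2+1+1=18
d|19:{19,1}  Σφ=18+1=19
[q^20] φ(20)=8,φ(10)=4,φ(5)=4,φ(4)=2,φ(2)=1,φ(1)=1 ⇒ 20
[q^21] φ(21)=12,φ(7)=6,φ(3)=2,φ(1)=1 ⇒ 21
[q^22] φ(22)=10,φ(11)=10,φ(2)=1,φ(1)=1 ⇒ 22
[q^23] φ(23)=22,φ(1)=1 ⇒ 23

15, 16, 17, 18, 19, 20, 21, 22, 23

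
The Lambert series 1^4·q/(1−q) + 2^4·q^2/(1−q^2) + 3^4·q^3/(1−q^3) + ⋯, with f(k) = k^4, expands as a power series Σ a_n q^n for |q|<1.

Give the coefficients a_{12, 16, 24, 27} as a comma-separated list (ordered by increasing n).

22386, 69905, 358258, 538084

d|12:{1,2,3,4,6,12}  Σf=1+16+81+256+1296+20736=22386
d|16:{16,8,4,2,1}  Σf=65536+4096+256+16+1=69905
d|24:{24,12,8,6,4,3,2,1}  Σf=331776+20736+4096+1296+256+81+16+1=358258
[q^27] f(27)=531441,f(9)=6561,f(3)=81,f(1)=1 ⇒ 538084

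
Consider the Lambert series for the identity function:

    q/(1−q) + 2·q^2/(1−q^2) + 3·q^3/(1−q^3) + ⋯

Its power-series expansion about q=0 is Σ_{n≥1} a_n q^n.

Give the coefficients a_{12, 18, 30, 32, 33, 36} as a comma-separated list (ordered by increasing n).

28, 39, 72, 63, 48, 91

n=12: 1·12 2·6 3·4 4·3 6·2 12·1  f→[1+2+3+4+6+12]=28
[q^18] f(1)=1,f(2)=2,f(3)=3,f(6)=6,f(9)=9,f(18)=18 ⇒ 39
[q^30] f(30)=30,f(15)=15,f(10)=10,f(6)=6,f(5)=5,f(3)=3,f(2)=2,f(1)=1 ⇒ 72
q^32  k|32↦f(k): 32:32 16:16 8:8 4:4 2:2 1:1  a_32=63
d|33:{1,3,11,33}  Σf=1+3+11+33=48
q^36  k|36↦f(k): 36:36 18:18 12:12 9:9 6:6 4:4 3:3 2:2 1:1  a_36=91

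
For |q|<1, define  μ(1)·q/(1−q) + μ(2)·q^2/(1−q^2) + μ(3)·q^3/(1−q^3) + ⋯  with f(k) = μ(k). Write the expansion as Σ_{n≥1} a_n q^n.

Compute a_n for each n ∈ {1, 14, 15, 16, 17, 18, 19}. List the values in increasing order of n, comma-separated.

n=1: 1·1  μ→[1]=1
d|14:{14,7,2,1}  Σμ=1+(-1)+(-1)+1=0
d|15:{1,3,5,15}  Σμ=1+(-1)+(-1)+1=0
[q^16] μ(16)=0,μ(8)=0,μ(4)=0,μ(2)=-1,μ(1)=1 ⇒ 0
d|17:{17,1}  Σμ=(-1)+1=0
n=18: 1·18 2·9 3·6 6·3 9·2 18·1  μ→[1+(-1)+(-1)+1+0+0]=0
d|19:{1,19}  Σμ=1+(-1)=0

1, 0, 0, 0, 0, 0, 0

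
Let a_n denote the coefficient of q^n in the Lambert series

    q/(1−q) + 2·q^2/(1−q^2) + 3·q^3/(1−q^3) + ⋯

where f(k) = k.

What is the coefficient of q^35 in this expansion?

a_35 = 48

n=35: 35·1 7·5 5·7 1·35  f→[35+7+5+1]=48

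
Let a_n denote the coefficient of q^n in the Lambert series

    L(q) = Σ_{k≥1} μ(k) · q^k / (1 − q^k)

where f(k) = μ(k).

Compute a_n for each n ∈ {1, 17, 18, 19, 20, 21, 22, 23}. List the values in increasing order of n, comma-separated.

1, 0, 0, 0, 0, 0, 0, 0

q^1  k|1↦μ(k): 1:1  a_1=1
q^17  k|17↦μ(k): 1:1 17:-1  a_17=0
q^18  k|18↦μ(k): 18:0 9:0 6:1 3:-1 2:-1 1:1  a_18=0
n=19: 19·1 1·19  μ→[(-1)+1]=0
n=20: 20·1 10·2 5·4 4·5 2·10 1·20  μ→[0+1+(-1)+0+(-1)+1]=0
n=21: 21·1 7·3 3·7 1·21  μ→[1+(-1)+(-1)+1]=0
q^22  k|22↦μ(k): 22:1 11:-1 2:-1 1:1  a_22=0
n=23: 1·23 23·1  μ→[1+(-1)]=0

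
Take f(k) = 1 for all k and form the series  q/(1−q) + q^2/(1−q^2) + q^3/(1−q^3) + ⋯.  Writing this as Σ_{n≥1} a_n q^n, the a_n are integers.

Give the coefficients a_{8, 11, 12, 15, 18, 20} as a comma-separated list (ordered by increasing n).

4, 2, 6, 4, 6, 6

d|8:{8,4,2,1}  Σf=1+1+1+1=4
[q^11] f(11)=1,f(1)=1 ⇒ 2
[q^12] f(12)=1,f(6)=1,f(4)=1,f(3)=1,f(2)=1,f(1)=1 ⇒ 6
[q^15] f(1)=1,f(3)=1,f(5)=1,f(15)=1 ⇒ 4
d|18:{18,9,6,3,2,1}  Σf=1+1+1+1+1+1=6
n=20: 1·20 2·10 4·5 5·4 10·2 20·1  f→[1+1+1+1+1+1]=6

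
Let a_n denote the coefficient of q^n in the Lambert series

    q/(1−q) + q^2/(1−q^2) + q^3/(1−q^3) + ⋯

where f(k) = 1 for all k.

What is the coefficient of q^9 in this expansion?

d|9:{9,3,1}  Σf=1+1+1=3

a_9 = 3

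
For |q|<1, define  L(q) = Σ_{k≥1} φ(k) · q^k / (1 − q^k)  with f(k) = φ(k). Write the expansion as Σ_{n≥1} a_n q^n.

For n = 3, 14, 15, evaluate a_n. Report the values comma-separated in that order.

[q^3] φ(1)=1,φ(3)=2 ⇒ 3
[q^14] φ(14)=6,φ(7)=6,φ(2)=1,φ(1)=1 ⇒ 14
d|15:{15,5,3,1}  Σφ=8+4+2+1=15

3, 14, 15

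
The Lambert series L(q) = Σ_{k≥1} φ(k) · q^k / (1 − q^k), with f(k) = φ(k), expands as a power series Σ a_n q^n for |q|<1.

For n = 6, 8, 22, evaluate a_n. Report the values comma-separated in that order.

n=6: 1·6 2·3 3·2 6·1  φ→[1+1+2+2]=6
q^8  k|8↦φ(k): 8:4 4:2 2:1 1:1  a_8=8
n=22: 1·22 2·11 11·2 22·1  φ→[1+1+10+10]=22

6, 8, 22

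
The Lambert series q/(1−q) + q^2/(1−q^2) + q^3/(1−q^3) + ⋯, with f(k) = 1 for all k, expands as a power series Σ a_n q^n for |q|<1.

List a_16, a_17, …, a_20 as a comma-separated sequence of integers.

n=16: 16·1 8·2 4·4 2·8 1·16  f→[1+1+1+1+1]=5
d|17:{17,1}  Σf=1+1=2
[q^18] f(1)=1,f(2)=1,f(3)=1,f(6)=1,f(9)=1,f(18)=1 ⇒ 6
d|19:{19,1}  Σf=1+1=2
[q^20] f(1)=1,f(2)=1,f(4)=1,f(5)=1,f(10)=1,f(20)=1 ⇒ 6

5, 2, 6, 2, 6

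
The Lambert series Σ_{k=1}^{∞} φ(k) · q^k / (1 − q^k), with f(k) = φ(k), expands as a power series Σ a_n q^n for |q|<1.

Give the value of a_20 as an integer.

d|20:{20,10,5,4,2,1}  Σφ=8+4+4+2+1+1=20

a_20 = 20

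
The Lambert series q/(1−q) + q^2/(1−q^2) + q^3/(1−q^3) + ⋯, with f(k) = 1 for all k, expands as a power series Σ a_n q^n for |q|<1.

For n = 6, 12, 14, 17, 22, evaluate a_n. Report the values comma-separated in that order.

d|6:{6,3,2,1}  Σf=1+1+1+1=4
n=12: 12·1 6·2 4·3 3·4 2·6 1·12  f→[1+1+1+1+1+1]=6
n=14: 1·14 2·7 7·2 14·1  f→[1+1+1+1]=4
[q^17] f(1)=1,f(17)=1 ⇒ 2
q^22  k|22↦f(k): 22:1 11:1 2:1 1:1  a_22=4

4, 6, 4, 2, 4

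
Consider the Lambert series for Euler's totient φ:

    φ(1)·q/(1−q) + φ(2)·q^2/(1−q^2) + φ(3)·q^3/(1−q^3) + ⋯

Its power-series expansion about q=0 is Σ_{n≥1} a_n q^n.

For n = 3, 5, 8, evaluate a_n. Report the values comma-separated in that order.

q^3  k|3↦φ(k): 1:1 3:2  a_3=3
[q^5] φ(1)=1,φ(5)=4 ⇒ 5
n=8: 1·8 2·4 4·2 8·1  φ→[1+1+2+4]=8

3, 5, 8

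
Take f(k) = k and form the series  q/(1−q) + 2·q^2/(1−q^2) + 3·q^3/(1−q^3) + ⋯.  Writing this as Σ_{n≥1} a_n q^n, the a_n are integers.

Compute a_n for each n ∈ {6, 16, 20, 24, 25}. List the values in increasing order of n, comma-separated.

12, 31, 42, 60, 31

n=6: 6·1 3·2 2·3 1·6  f→[6+3+2+1]=12
[q^16] f(16)=16,f(8)=8,f(4)=4,f(2)=2,f(1)=1 ⇒ 31
n=20: 20·1 10·2 5·4 4·5 2·10 1·20  f→[20+10+5+4+2+1]=42
[q^24] f(1)=1,f(2)=2,f(3)=3,f(4)=4,f(6)=6,f(8)=8,f(12)=12,f(24)=24 ⇒ 60
[q^25] f(25)=25,f(5)=5,f(1)=1 ⇒ 31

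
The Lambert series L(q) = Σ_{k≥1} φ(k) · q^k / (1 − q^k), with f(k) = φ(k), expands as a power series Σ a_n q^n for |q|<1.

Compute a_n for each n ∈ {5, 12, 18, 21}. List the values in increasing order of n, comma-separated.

n=5: 5·1 1·5  φ→[4+1]=5
n=12: 12·1 6·2 4·3 3·4 2·6 1·12  φ→[4+2+2+2+1+1]=12
q^18  k|18↦φ(k): 1:1 2:1 3:2 6:2 9:6 18:6  a_18=18
q^21  k|21↦φ(k): 1:1 3:2 7:6 21:12  a_21=21

5, 12, 18, 21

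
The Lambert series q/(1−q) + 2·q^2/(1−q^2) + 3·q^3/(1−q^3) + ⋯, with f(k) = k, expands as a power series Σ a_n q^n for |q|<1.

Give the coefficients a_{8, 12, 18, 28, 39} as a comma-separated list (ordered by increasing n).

n=8: 1·8 2·4 4·2 8·1  f→[1+2+4+8]=15
q^12  k|12↦f(k): 12:12 6:6 4:4 3:3 2:2 1:1  a_12=28
d|18:{18,9,6,3,2,1}  Σf=18+9+6+3+2+1=39
n=28: 28·1 14·2 7·4 4·7 2·14 1·28  f→[28+14+7+4+2+1]=56
q^39  k|39↦f(k): 1:1 3:3 13:13 39:39  a_39=56

15, 28, 39, 56, 56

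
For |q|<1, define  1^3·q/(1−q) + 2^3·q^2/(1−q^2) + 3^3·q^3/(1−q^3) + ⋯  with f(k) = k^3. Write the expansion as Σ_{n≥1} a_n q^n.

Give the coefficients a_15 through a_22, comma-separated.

d|15:{15,5,3,1}  Σf=3375+125+27+1=3528
[q^16] f(16)=4096,f(8)=512,f(4)=64,f(2)=8,f(1)=1 ⇒ 4681
[q^17] f(17)=4913,f(1)=1 ⇒ 4914
d|18:{1,2,3,6,9,18}  Σf=1+8+27+216+729+5832=6813
n=19: 19·1 1·19  f→[6859+1]=6860
d|20:{1,2,4,5,10,20}  Σf=1+8+64+125+1000+8000=9198
q^21  k|21↦f(k): 1:1 3:27 7:343 21:9261  a_21=9632
d|22:{1,2,11,22}  Σf=1+8+1331+10648=11988

3528, 4681, 4914, 6813, 6860, 9198, 9632, 11988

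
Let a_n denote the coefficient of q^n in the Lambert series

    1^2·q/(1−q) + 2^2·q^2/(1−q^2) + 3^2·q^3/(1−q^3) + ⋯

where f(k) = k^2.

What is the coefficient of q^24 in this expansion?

n=24: 1·24 2·12 3·8 4·6 6·4 8·3 12·2 24·1  f→[1+4+9+16+36+64+144+576]=850

a_24 = 850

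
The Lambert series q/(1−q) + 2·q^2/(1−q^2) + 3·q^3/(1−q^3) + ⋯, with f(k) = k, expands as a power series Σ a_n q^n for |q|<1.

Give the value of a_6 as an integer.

a_6 = 12

n=6: 1·6 2·3 3·2 6·1  f→[1+2+3+6]=12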